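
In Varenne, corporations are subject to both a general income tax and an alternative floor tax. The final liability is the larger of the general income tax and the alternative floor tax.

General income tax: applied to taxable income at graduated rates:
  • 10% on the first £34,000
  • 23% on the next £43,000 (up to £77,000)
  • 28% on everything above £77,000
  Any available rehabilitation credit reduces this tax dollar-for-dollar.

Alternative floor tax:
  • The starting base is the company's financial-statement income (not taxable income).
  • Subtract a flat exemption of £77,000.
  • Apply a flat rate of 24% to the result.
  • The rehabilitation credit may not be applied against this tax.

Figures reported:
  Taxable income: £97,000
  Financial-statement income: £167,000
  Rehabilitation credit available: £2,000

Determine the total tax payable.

£21,600

General income tax:
  £34,000 × 10% = £3,400
  £43,000 × 23% = £9,890
  £20,000 × 28% = £5,600
  → £18,890
  Less rehabilitation credit £2,000 → £16,890

Alternative floor tax:
  Base (financial-statement income): £167,000
  Less exemption £77,000 → base £90,000
  £90,000 × 24% = £21,600

£21,600 > £16,890, so the alternative floor tax is the binding amount.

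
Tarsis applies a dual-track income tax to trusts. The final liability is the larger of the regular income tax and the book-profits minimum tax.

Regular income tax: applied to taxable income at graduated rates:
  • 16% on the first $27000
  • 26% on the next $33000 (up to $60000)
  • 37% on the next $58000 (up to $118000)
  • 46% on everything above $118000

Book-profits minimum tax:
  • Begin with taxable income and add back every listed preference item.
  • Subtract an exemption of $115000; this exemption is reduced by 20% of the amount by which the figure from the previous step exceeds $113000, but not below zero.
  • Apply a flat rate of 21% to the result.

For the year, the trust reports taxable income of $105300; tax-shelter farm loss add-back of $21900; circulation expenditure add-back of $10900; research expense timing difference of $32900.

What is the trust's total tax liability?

Regular income tax:
  $27000 × 16% = $4320
  $33000 × 26% = $8580
  $45300 × 37% = $16761
  → $29661

Book-profits minimum tax:
  Adjusted income: $105300 + $21900 + $10900 + $32900 = $171000
  Exemption: $115000 − 20% × ($171000 − $113000) = $115000 − $11600 = $103400
  Base: $171000 − $103400 = $67600
  $67600 × 21% = $14196

$29661 > $14196, so the regular income tax governs.

$29661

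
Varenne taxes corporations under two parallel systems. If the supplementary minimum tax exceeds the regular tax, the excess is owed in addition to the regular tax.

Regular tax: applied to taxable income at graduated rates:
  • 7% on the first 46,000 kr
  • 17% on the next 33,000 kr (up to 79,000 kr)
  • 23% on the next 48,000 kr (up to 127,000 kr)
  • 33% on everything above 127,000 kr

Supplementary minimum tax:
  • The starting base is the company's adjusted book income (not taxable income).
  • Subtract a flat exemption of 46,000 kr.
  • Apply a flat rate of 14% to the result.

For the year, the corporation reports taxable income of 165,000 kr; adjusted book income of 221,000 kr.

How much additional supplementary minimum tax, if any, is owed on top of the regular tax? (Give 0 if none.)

Regular tax:
  46,000 kr × 7% = 3,220 kr
  33,000 kr × 17% = 5,610 kr
  48,000 kr × 23% = 11,040 kr
  38,000 kr × 33% = 12,540 kr
  → 32,410 kr

Supplementary minimum tax:
  Base (adjusted book income): 221,000 kr
  Less exemption 46,000 kr → base 175,000 kr
  175,000 kr × 14% = 24,500 kr

24,500 kr ≤ 32,410 kr, so no add-on is due.

0 kr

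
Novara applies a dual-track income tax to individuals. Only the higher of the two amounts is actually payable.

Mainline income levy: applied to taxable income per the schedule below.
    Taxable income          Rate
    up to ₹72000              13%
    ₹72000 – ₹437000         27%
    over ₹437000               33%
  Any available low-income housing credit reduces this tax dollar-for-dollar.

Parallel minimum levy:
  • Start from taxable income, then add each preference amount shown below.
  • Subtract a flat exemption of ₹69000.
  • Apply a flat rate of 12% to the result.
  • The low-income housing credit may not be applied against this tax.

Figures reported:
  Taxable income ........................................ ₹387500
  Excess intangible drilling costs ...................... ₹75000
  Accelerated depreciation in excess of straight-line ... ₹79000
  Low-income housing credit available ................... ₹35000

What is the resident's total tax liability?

₹59545

Parallel minimum levy:
  Adjusted income: ₹387500 + ₹75000 + ₹79000 = ₹541500
  Less exemption ₹69000 → base ₹472500
  ₹472500 × 12% = ₹56700

Mainline income levy:
  ₹72000 × 13% = ₹9360
  ₹315500 × 27% = ₹85185
  → ₹94545
  Less low-income housing credit ₹35000 → ₹59545

₹59545 > ₹56700, so the mainline income levy governs.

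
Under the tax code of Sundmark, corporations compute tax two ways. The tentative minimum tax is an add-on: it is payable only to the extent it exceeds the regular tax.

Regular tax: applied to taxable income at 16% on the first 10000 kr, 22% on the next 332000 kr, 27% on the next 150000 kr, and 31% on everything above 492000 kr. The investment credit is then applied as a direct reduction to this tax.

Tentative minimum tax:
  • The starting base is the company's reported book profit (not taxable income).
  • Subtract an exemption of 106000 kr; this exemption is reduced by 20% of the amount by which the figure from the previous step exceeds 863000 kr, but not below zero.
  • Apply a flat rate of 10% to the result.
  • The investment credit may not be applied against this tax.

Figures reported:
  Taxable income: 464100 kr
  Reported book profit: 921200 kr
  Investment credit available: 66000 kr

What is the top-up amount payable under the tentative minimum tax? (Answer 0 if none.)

41077 kr

Tentative minimum tax:
  Base (reported book profit): 921200 kr
  Exemption: 106000 kr − 20% × (921200 kr − 863000 kr) = 106000 kr − 11640 kr = 94360 kr
  Base: 921200 kr − 94360 kr = 826840 kr
  826840 kr × 10% = 82684 kr

Regular tax:
  10000 kr × 16% = 1600 kr
  332000 kr × 22% = 73040 kr
  122100 kr × 27% = 32967 kr
  → 107607 kr
  Less investment credit 66000 kr → 41607 kr

Excess of tentative minimum tax over regular tax: 82684 kr − 41607 kr = 41077 kr.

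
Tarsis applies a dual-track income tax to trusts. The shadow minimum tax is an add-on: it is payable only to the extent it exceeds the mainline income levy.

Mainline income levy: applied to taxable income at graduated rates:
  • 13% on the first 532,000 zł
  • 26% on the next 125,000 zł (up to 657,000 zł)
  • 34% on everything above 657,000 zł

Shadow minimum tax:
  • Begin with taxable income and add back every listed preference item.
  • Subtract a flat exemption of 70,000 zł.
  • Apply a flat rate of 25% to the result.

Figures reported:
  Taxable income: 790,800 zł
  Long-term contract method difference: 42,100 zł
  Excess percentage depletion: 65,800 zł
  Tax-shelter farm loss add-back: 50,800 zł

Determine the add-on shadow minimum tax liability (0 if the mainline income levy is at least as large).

72,723 zł

Mainline income levy:
  532,000 zł × 13% = 69,160 zł
  125,000 zł × 26% = 32,500 zł
  133,800 zł × 34% = 45,492 zł
  → 147,152 zł

Shadow minimum tax:
  Adjusted income: 790,800 zł + 42,100 zł + 65,800 zł + 50,800 zł = 949,500 zł
  Less exemption 70,000 zł → base 879,500 zł
  879,500 zł × 25% = 219,875 zł

Excess of shadow minimum tax over mainline income levy: 219,875 zł − 147,152 zł = 72,723 zł.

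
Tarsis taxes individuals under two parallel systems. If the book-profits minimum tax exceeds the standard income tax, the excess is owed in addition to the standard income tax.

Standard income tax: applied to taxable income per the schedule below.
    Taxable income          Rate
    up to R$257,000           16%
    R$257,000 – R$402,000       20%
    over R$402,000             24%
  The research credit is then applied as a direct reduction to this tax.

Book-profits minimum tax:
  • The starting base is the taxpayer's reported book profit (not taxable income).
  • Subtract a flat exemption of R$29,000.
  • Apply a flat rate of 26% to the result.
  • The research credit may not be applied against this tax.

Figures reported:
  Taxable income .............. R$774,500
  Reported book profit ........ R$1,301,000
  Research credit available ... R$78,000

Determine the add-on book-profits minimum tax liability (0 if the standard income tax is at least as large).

Book-profits minimum tax:
  Base (reported book profit): R$1,301,000
  Less exemption R$29,000 → base R$1,272,000
  R$1,272,000 × 26% = R$330,720

Standard income tax:
  R$257,000 × 16% = R$41,120
  R$145,000 × 20% = R$29,000
  R$372,500 × 24% = R$89,400
  → R$159,520
  Less research credit R$78,000 → R$81,520

Excess of book-profits minimum tax over standard income tax: R$330,720 − R$81,520 = R$249,200.

R$249,200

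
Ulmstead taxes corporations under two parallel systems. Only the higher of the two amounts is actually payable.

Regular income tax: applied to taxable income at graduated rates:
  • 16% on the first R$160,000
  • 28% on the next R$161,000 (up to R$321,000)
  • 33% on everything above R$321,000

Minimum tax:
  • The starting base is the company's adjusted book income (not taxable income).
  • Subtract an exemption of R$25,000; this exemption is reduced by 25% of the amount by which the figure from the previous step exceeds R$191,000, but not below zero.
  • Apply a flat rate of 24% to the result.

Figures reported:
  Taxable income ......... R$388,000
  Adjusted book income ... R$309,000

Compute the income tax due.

R$92,790

Minimum tax:
  Base (adjusted book income): R$309,000
  Exemption: 25% × (R$309,000 − R$191,000) = R$29,500 ≥ R$25,000, so the exemption is fully phased out
  Base: R$309,000 − R$0 = R$309,000
  R$309,000 × 24% = R$74,160

Regular income tax:
  R$160,000 × 16% = R$25,600
  R$161,000 × 28% = R$45,080
  R$67,000 × 33% = R$22,110
  → R$92,790

R$92,790 > R$74,160, so the regular income tax governs.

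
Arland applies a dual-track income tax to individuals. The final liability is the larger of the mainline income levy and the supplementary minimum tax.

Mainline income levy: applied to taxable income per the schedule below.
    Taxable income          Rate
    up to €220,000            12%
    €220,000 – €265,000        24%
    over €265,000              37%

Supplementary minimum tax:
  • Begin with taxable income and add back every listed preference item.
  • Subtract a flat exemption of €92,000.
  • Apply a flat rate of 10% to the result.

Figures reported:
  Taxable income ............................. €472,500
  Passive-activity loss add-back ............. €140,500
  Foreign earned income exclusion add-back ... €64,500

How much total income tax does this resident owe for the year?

€113,975

Supplementary minimum tax:
  Adjusted income: €472,500 + €140,500 + €64,500 = €677,500
  Less exemption €92,000 → base €585,500
  €585,500 × 10% = €58,550

Mainline income levy:
  €220,000 × 12% = €26,400
  €45,000 × 24% = €10,800
  €207,500 × 37% = €76,775
  → €113,975

€113,975 > €58,550, so the mainline income levy governs.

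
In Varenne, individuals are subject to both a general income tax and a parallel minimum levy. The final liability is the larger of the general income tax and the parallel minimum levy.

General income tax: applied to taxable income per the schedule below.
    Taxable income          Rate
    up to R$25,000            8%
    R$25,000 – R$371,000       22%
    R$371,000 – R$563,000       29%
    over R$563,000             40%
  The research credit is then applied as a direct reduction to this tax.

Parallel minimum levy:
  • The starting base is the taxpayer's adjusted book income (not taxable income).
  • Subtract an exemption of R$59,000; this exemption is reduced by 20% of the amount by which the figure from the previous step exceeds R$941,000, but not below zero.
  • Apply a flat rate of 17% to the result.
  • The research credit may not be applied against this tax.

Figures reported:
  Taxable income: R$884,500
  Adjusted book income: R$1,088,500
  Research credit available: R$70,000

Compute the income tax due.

Parallel minimum levy:
  Base (adjusted book income): R$1,088,500
  Exemption: R$59,000 − 20% × (R$1,088,500 − R$941,000) = R$59,000 − R$29,500 = R$29,500
  Base: R$1,088,500 − R$29,500 = R$1,059,000
  R$1,059,000 × 17% = R$180,030

General income tax:
  R$25,000 × 8% = R$2,000
  R$346,000 × 22% = R$76,120
  R$192,000 × 29% = R$55,680
  R$321,500 × 40% = R$128,600
  → R$262,400
  Less research credit R$70,000 → R$192,400

R$192,400 > R$180,030, so the general income tax governs.

R$192,400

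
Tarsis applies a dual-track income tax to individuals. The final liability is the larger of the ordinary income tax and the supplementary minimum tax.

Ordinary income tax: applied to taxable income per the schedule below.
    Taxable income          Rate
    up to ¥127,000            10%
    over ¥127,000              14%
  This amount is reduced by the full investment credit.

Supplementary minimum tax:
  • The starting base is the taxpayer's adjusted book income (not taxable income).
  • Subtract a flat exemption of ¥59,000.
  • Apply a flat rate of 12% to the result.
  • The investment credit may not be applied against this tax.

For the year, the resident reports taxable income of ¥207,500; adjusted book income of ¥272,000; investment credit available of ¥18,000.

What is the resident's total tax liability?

¥25,560

Ordinary income tax:
  ¥127,000 × 10% = ¥12,700
  ¥80,500 × 14% = ¥11,270
  → ¥23,970
  Less investment credit ¥18,000 → ¥5,970

Supplementary minimum tax:
  Base (adjusted book income): ¥272,000
  Less exemption ¥59,000 → base ¥213,000
  ¥213,000 × 12% = ¥25,560

¥25,560 > ¥5,970, so the supplementary minimum tax is the binding amount.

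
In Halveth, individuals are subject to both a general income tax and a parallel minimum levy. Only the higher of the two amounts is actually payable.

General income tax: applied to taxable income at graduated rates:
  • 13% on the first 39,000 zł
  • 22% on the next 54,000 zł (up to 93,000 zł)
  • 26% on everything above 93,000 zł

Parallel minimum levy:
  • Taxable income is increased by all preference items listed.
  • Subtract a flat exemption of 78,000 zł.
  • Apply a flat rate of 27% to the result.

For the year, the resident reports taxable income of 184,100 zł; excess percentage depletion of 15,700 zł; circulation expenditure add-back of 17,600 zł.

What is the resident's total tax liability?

Parallel minimum levy:
  Adjusted income: 184,100 zł + 15,700 zł + 17,600 zł = 217,400 zł
  Less exemption 78,000 zł → base 139,400 zł
  139,400 zł × 27% = 37,638 zł

General income tax:
  39,000 zł × 13% = 5,070 zł
  54,000 zł × 22% = 11,880 zł
  91,100 zł × 26% = 23,686 zł
  → 40,636 zł

40,636 zł > 37,638 zł, so the general income tax governs.

40,636 zł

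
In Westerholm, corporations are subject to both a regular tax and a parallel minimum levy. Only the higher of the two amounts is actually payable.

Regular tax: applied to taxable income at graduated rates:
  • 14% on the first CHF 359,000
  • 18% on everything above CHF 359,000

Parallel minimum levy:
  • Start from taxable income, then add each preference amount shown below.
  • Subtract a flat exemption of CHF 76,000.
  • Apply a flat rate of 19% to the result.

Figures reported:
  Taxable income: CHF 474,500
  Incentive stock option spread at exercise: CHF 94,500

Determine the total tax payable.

Parallel minimum levy:
  Adjusted income: CHF 474,500 + CHF 94,500 = CHF 569,000
  Less exemption CHF 76,000 → base CHF 493,000
  CHF 493,000 × 19% = CHF 93,670

Regular tax:
  CHF 359,000 × 14% = CHF 50,260
  CHF 115,500 × 18% = CHF 20,790
  → CHF 71,050

CHF 93,670 > CHF 71,050, so the parallel minimum levy is the binding amount.

CHF 93,670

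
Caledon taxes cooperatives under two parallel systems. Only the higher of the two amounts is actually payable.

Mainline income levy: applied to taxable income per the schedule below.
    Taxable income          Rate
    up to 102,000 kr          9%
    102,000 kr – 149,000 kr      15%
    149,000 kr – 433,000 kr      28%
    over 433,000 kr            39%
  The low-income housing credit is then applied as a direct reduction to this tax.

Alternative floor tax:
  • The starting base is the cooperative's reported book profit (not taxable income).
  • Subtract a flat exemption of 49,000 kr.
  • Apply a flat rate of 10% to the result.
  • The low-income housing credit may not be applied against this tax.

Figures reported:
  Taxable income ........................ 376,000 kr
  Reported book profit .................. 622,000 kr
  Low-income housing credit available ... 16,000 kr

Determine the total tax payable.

63,790 kr

Alternative floor tax:
  Base (reported book profit): 622,000 kr
  Less exemption 49,000 kr → base 573,000 kr
  573,000 kr × 10% = 57,300 kr

Mainline income levy:
  102,000 kr × 9% = 9,180 kr
  47,000 kr × 15% = 7,050 kr
  227,000 kr × 28% = 63,560 kr
  → 79,790 kr
  Less low-income housing credit 16,000 kr → 63,790 kr

63,790 kr > 57,300 kr, so the mainline income levy governs.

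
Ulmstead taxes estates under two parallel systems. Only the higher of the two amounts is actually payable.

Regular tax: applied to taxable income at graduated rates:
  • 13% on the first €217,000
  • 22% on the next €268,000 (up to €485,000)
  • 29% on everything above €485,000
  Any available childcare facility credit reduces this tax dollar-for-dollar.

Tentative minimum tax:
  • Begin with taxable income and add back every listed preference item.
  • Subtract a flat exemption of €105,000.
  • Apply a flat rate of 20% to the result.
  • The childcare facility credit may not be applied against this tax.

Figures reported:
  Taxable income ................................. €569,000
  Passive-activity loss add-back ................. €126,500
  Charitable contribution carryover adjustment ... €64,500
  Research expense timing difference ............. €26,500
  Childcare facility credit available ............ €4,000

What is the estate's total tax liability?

Regular tax:
  €217,000 × 13% = €28,210
  €268,000 × 22% = €58,960
  €84,000 × 29% = €24,360
  → €111,530
  Less childcare facility credit €4,000 → €107,530

Tentative minimum tax:
  Adjusted income: €569,000 + €126,500 + €64,500 + €26,500 = €786,500
  Less exemption €105,000 → base €681,500
  €681,500 × 20% = €136,300

€136,300 > €107,530, so the tentative minimum tax is the binding amount.

€136,300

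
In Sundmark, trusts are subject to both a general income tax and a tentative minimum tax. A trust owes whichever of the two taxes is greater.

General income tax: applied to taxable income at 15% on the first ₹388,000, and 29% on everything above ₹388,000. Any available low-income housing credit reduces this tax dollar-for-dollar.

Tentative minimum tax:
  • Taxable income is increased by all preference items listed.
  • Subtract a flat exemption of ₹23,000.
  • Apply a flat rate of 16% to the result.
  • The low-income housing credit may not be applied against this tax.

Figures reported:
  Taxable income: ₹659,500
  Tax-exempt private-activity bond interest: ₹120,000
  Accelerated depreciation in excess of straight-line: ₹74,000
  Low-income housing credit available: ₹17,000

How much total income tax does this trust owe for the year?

₹132,880

Tentative minimum tax:
  Adjusted income: ₹659,500 + ₹120,000 + ₹74,000 = ₹853,500
  Less exemption ₹23,000 → base ₹830,500
  ₹830,500 × 16% = ₹132,880

General income tax:
  ₹388,000 × 15% = ₹58,200
  ₹271,500 × 29% = ₹78,735
  → ₹136,935
  Less low-income housing credit ₹17,000 → ₹119,935

₹132,880 > ₹119,935, so the tentative minimum tax is the binding amount.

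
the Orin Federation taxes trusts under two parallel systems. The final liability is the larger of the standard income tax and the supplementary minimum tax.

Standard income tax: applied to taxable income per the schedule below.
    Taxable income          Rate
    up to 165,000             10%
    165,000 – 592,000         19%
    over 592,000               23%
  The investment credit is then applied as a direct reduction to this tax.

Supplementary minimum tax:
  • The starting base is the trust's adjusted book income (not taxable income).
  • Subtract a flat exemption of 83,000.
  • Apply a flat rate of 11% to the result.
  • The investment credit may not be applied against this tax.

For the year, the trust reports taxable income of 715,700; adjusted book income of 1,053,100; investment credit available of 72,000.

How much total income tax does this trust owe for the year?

Standard income tax:
  165,000 × 10% = 16,500
  427,000 × 19% = 81,130
  123,700 × 23% = 28,451
  → 126,081
  Less investment credit 72,000 → 54,081

Supplementary minimum tax:
  Base (adjusted book income): 1,053,100
  Less exemption 83,000 → base 970,100
  970,100 × 11% = 106,711

106,711 > 54,081, so the supplementary minimum tax is the binding amount.

106,711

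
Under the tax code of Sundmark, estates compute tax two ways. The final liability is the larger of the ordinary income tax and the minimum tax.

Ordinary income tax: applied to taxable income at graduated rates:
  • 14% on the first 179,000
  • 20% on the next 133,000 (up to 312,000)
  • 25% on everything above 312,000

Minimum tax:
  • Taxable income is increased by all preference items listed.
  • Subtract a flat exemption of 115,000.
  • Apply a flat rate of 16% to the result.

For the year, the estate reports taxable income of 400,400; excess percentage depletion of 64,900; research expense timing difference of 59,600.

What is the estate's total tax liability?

Ordinary income tax:
  179,000 × 14% = 25,060
  133,000 × 20% = 26,600
  88,400 × 25% = 22,100
  → 73,760

Minimum tax:
  Adjusted income: 400,400 + 64,900 + 59,600 = 524,900
  Less exemption 115,000 → base 409,900
  409,900 × 16% = 65,584

73,760 > 65,584, so the ordinary income tax governs.

73,760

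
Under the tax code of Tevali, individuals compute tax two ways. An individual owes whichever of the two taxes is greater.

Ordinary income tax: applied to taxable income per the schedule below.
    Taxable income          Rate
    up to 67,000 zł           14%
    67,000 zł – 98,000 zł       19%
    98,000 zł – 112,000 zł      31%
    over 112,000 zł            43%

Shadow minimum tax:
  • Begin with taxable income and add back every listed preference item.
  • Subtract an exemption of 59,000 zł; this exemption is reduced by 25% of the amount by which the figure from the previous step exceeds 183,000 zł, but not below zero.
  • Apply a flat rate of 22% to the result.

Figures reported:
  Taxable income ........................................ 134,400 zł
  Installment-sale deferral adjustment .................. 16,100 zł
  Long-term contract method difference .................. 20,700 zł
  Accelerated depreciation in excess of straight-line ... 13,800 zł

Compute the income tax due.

Ordinary income tax:
  67,000 zł × 14% = 9,380 zł
  31,000 zł × 19% = 5,890 zł
  14,000 zł × 31% = 4,340 zł
  22,400 zł × 43% = 9,632 zł
  → 29,242 zł

Shadow minimum tax:
  Adjusted income: 134,400 zł + 16,100 zł + 20,700 zł + 13,800 zł = 185,000 zł
  Exemption: 59,000 zł − 25% × (185,000 zł − 183,000 zł) = 59,000 zł − 500 zł = 58,500 zł
  Base: 185,000 zł − 58,500 zł = 126,500 zł
  126,500 zł × 22% = 27,830 zł

29,242 zł > 27,830 zł, so the ordinary income tax governs.

29,242 zł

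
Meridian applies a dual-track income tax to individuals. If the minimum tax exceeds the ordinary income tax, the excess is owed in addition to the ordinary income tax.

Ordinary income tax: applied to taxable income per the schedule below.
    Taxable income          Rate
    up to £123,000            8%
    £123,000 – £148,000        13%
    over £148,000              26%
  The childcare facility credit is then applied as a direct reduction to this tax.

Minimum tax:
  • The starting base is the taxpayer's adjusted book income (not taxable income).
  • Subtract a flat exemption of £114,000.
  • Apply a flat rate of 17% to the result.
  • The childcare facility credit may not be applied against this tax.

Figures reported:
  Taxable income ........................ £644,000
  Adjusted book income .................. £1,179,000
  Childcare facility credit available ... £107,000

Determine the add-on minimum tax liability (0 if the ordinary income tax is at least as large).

£146,000

Ordinary income tax:
  £123,000 × 8% = £9,840
  £25,000 × 13% = £3,250
  £496,000 × 26% = £128,960
  → £142,050
  Less childcare facility credit £107,000 → £35,050

Minimum tax:
  Base (adjusted book income): £1,179,000
  Less exemption £114,000 → base £1,065,000
  £1,065,000 × 17% = £181,050

Excess of minimum tax over ordinary income tax: £181,050 − £35,050 = £146,000.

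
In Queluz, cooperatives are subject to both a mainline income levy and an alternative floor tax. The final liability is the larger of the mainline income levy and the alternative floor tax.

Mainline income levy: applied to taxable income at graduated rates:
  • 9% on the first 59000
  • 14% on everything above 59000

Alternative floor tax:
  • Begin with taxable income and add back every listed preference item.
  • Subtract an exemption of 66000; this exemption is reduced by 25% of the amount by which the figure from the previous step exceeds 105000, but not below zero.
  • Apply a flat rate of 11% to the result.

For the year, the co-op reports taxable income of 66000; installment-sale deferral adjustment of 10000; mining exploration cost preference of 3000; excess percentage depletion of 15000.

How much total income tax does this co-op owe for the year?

Mainline income levy:
  59000 × 9% = 5310
  7000 × 14% = 980
  → 6290

Alternative floor tax:
  Adjusted income: 66000 + 10000 + 3000 + 15000 = 94000
  Exemption: 94000 ≤ 105000, so full 66000 applies
  Base: 94000 − 66000 = 28000
  28000 × 11% = 3080

6290 > 3080, so the mainline income levy governs.

6290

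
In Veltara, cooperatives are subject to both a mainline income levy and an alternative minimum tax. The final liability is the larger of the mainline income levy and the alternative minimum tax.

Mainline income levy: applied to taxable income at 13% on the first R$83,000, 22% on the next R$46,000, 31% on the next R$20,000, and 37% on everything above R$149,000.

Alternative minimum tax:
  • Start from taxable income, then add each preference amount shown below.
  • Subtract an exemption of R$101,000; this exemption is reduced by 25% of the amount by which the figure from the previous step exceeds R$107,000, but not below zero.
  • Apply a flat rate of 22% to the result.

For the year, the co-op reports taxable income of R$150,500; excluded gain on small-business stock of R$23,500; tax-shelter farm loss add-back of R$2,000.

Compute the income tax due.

Mainline income levy:
  R$83,000 × 13% = R$10,790
  R$46,000 × 22% = R$10,120
  R$20,000 × 31% = R$6,200
  R$1,500 × 37% = R$555
  → R$27,665

Alternative minimum tax:
  Adjusted income: R$150,500 + R$23,500 + R$2,000 = R$176,000
  Exemption: R$101,000 − 25% × (R$176,000 − R$107,000) = R$101,000 − R$17,250 = R$83,750
  Base: R$176,000 − R$83,750 = R$92,250
  R$92,250 × 22% = R$20,295

R$27,665 > R$20,295, so the mainline income levy governs.

R$27,665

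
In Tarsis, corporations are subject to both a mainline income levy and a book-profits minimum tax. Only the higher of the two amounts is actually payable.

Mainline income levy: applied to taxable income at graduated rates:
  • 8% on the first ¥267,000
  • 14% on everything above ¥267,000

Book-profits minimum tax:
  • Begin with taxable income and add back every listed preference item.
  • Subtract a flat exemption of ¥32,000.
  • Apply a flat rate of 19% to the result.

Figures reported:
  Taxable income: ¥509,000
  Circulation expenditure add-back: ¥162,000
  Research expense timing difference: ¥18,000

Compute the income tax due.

Mainline income levy:
  ¥267,000 × 8% = ¥21,360
  ¥242,000 × 14% = ¥33,880
  → ¥55,240

Book-profits minimum tax:
  Adjusted income: ¥509,000 + ¥162,000 + ¥18,000 = ¥689,000
  Less exemption ¥32,000 → base ¥657,000
  ¥657,000 × 19% = ¥124,830

¥124,830 > ¥55,240, so the book-profits minimum tax is the binding amount.

¥124,830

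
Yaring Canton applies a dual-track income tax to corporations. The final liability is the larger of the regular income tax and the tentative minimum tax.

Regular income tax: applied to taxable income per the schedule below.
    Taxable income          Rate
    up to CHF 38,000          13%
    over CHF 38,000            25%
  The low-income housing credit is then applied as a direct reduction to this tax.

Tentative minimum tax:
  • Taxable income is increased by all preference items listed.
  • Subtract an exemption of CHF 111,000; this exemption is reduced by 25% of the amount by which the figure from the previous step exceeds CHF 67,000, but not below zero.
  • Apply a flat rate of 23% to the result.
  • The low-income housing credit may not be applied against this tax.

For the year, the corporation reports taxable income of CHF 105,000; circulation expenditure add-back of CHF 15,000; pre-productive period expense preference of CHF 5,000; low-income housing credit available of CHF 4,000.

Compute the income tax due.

CHF 17,690

Regular income tax:
  CHF 38,000 × 13% = CHF 4,940
  CHF 67,000 × 25% = CHF 16,750
  → CHF 21,690
  Less low-income housing credit CHF 4,000 → CHF 17,690

Tentative minimum tax:
  Adjusted income: CHF 105,000 + CHF 15,000 + CHF 5,000 = CHF 125,000
  Exemption: CHF 111,000 − 25% × (CHF 125,000 − CHF 67,000) = CHF 111,000 − CHF 14,500 = CHF 96,500
  Base: CHF 125,000 − CHF 96,500 = CHF 28,500
  CHF 28,500 × 23% = CHF 6,555

CHF 17,690 > CHF 6,555, so the regular income tax governs.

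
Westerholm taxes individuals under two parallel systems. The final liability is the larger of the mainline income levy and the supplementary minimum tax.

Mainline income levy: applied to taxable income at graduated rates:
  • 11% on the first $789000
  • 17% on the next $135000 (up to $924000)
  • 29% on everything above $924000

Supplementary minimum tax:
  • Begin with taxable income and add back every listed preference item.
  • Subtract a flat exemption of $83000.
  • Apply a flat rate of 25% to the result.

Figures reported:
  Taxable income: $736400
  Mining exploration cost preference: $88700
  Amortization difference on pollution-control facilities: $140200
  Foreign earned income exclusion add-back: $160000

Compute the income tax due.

$260575

Mainline income levy:
  $736400 × 11% = $81004

Supplementary minimum tax:
  Adjusted income: $736400 + $88700 + $140200 + $160000 = $1125300
  Less exemption $83000 → base $1042300
  $1042300 × 25% = $260575

$260575 > $81004, so the supplementary minimum tax is the binding amount.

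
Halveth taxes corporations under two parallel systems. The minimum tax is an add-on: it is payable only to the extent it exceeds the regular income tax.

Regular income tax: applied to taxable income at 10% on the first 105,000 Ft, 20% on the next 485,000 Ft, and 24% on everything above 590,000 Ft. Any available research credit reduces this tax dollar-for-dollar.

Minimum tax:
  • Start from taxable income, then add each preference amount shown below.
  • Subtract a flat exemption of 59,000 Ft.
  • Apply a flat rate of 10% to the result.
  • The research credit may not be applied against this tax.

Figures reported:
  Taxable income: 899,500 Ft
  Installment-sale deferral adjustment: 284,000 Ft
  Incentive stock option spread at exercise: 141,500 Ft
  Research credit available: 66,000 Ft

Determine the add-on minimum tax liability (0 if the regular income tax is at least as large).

Minimum tax:
  Adjusted income: 899,500 Ft + 284,000 Ft + 141,500 Ft = 1,325,000 Ft
  Less exemption 59,000 Ft → base 1,266,000 Ft
  1,266,000 Ft × 10% = 126,600 Ft

Regular income tax:
  105,000 Ft × 10% = 10,500 Ft
  485,000 Ft × 20% = 97,000 Ft
  309,500 Ft × 24% = 74,280 Ft
  → 181,780 Ft
  Less research credit 66,000 Ft → 115,780 Ft

Excess of minimum tax over regular income tax: 126,600 Ft − 115,780 Ft = 10,820 Ft.

10,820 Ft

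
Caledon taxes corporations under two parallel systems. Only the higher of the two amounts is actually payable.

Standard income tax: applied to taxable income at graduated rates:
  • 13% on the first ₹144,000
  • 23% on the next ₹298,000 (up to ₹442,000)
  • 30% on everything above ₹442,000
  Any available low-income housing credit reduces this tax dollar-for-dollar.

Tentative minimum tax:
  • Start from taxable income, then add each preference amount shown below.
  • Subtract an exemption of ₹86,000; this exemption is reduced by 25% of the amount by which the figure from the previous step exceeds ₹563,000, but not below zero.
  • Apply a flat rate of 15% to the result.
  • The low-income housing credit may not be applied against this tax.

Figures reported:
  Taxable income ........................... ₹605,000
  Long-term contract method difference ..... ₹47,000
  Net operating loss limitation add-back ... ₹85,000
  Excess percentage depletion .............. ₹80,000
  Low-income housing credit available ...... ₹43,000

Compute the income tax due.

₹119,175

Standard income tax:
  ₹144,000 × 13% = ₹18,720
  ₹298,000 × 23% = ₹68,540
  ₹163,000 × 30% = ₹48,900
  → ₹136,160
  Less low-income housing credit ₹43,000 → ₹93,160

Tentative minimum tax:
  Adjusted income: ₹605,000 + ₹47,000 + ₹85,000 + ₹80,000 = ₹817,000
  Exemption: ₹86,000 − 25% × (₹817,000 − ₹563,000) = ₹86,000 − ₹63,500 = ₹22,500
  Base: ₹817,000 − ₹22,500 = ₹794,500
  ₹794,500 × 15% = ₹119,175

₹119,175 > ₹93,160, so the tentative minimum tax is the binding amount.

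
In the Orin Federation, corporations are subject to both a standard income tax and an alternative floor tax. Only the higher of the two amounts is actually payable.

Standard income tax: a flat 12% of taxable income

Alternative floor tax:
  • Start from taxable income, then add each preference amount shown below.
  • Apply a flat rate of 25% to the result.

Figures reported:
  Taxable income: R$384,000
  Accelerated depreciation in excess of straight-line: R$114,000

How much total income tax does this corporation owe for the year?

R$124,500

Standard income tax:
  R$384,000 × 12% = R$46,080

Alternative floor tax:
  Adjusted income: R$384,000 + R$114,000 = R$498,000
  R$498,000 × 25% = R$124,500

R$124,500 > R$46,080, so the alternative floor tax is the binding amount.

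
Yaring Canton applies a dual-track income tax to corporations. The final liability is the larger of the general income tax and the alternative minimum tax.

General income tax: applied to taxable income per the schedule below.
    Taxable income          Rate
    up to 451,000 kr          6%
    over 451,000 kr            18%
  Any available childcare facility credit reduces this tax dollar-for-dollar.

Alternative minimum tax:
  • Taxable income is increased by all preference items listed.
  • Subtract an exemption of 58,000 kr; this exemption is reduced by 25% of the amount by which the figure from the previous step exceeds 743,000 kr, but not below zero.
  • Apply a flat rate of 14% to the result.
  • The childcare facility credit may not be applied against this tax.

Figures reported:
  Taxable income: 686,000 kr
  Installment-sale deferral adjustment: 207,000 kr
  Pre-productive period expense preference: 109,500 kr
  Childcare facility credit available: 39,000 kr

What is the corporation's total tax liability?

Alternative minimum tax:
  Adjusted income: 686,000 kr + 207,000 kr + 109,500 kr = 1,002,500 kr
  Exemption: 25% × (1,002,500 kr − 743,000 kr) = 64,875 kr ≥ 58,000 kr, so the exemption is fully phased out
  Base: 1,002,500 kr − 0 kr = 1,002,500 kr
  1,002,500 kr × 14% = 140,350 kr

General income tax:
  451,000 kr × 6% = 27,060 kr
  235,000 kr × 18% = 42,300 kr
  → 69,360 kr
  Less childcare facility credit 39,000 kr → 30,360 kr

140,350 kr > 30,360 kr, so the alternative minimum tax is the binding amount.

140,350 kr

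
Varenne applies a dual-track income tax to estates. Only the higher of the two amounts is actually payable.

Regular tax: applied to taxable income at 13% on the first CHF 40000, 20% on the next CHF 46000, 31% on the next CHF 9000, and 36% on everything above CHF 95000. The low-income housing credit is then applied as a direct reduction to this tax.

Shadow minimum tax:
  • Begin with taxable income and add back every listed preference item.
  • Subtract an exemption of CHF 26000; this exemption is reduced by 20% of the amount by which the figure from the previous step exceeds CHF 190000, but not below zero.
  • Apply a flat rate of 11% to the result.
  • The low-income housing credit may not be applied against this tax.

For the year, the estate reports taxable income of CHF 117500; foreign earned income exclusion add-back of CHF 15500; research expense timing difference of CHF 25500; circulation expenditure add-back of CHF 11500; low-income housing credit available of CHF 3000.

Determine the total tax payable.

Shadow minimum tax:
  Adjusted income: CHF 117500 + CHF 15500 + CHF 25500 + CHF 11500 = CHF 170000
  Exemption: CHF 170000 ≤ CHF 190000, so full CHF 26000 applies
  Base: CHF 170000 − CHF 26000 = CHF 144000
  CHF 144000 × 11% = CHF 15840

Regular tax:
  CHF 40000 × 13% = CHF 5200
  CHF 46000 × 20% = CHF 9200
  CHF 9000 × 31% = CHF 2790
  CHF 22500 × 36% = CHF 8100
  → CHF 25290
  Less low-income housing credit CHF 3000 → CHF 22290

CHF 22290 > CHF 15840, so the regular tax governs.

CHF 22290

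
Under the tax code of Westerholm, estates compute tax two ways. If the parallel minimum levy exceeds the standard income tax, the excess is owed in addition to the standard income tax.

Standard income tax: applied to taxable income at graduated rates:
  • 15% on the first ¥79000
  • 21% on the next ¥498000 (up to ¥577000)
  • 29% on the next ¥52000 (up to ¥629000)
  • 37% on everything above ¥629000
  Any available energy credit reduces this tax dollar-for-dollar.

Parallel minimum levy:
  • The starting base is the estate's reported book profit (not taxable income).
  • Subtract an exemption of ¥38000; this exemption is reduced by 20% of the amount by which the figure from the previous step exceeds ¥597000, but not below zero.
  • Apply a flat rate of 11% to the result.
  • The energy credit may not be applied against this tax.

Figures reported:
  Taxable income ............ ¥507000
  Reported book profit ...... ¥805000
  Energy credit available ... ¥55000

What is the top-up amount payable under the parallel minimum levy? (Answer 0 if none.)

Standard income tax:
  ¥79000 × 15% = ¥11850
  ¥428000 × 21% = ¥89880
  → ¥101730
  Less energy credit ¥55000 → ¥46730

Parallel minimum levy:
  Base (reported book profit): ¥805000
  Exemption: 20% × (¥805000 − ¥597000) = ¥41600 ≥ ¥38000, so the exemption is fully phased out
  Base: ¥805000 − ¥0 = ¥805000
  ¥805000 × 11% = ¥88550

Excess of parallel minimum levy over standard income tax: ¥88550 − ¥46730 = ¥41820.

¥41820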